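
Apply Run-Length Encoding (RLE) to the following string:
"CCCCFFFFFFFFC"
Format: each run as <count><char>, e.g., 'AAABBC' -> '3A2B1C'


Scanning runs left to right:
  i=0: run of 'C' x 4 -> '4C'
  i=4: run of 'F' x 8 -> '8F'
  i=12: run of 'C' x 1 -> '1C'

RLE = 4C8F1C


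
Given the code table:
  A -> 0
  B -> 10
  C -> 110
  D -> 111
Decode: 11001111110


Decoding:
110 -> C
0 -> A
111 -> D
111 -> D
0 -> A


Result: CADDA


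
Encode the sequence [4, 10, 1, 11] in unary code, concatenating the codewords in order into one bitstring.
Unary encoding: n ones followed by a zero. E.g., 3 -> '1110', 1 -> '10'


Encode each number as n ones followed by a terminating 0:
  4 -> 11110 (5 bits)
  10 -> 11111111110 (11 bits)
  1 -> 10 (2 bits)
  11 -> 111111111110 (12 bits)
Total length = 5 + 11 + 2 + 12 = 30 bits.

Unary([4, 10, 1, 11]) = 111101111111111010111111111110 (30 bits)


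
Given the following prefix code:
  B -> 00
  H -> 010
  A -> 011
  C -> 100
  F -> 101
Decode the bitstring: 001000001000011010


Decoding step by step:
Bits 00 -> B
Bits 100 -> C
Bits 00 -> B
Bits 010 -> H
Bits 00 -> B
Bits 011 -> A
Bits 010 -> H


Decoded message: BCBHBAH


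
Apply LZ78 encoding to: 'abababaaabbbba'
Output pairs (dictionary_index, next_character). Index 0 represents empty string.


LZ78 encoding steps:
Dictionary: {0: ''}
Step 1: w='' (idx 0), next='a' -> output (0, 'a'), add 'a' as idx 1
Step 2: w='' (idx 0), next='b' -> output (0, 'b'), add 'b' as idx 2
Step 3: w='a' (idx 1), next='b' -> output (1, 'b'), add 'ab' as idx 3
Step 4: w='ab' (idx 3), next='a' -> output (3, 'a'), add 'aba' as idx 4
Step 5: w='a' (idx 1), next='a' -> output (1, 'a'), add 'aa' as idx 5
Step 6: w='b' (idx 2), next='b' -> output (2, 'b'), add 'bb' as idx 6
Step 7: w='bb' (idx 6), next='a' -> output (6, 'a'), add 'bba' as idx 7


Encoded: [(0, 'a'), (0, 'b'), (1, 'b'), (3, 'a'), (1, 'a'), (2, 'b'), (6, 'a')]


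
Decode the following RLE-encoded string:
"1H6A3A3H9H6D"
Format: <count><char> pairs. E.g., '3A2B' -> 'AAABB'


Expanding each <count><char> pair:
  1H -> 'H'
  6A -> 'AAAAAA'
  3A -> 'AAA'
  3H -> 'HHH'
  9H -> 'HHHHHHHHH'
  6D -> 'DDDDDD'

Decoded = HAAAAAAAAAHHHHHHHHHHHHDDDDDD


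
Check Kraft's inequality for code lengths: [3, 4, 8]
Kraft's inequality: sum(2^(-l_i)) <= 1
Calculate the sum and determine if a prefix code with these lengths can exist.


Sum = 2^(-3) + 2^(-4) + 2^(-8)
    = 0.125 + 0.0625 + 0.00390625
    = 49/256 = 0.19140625
Since 0.19140625 <= 1, Kraft's inequality IS satisfied.
A prefix code with these lengths CAN exist.

Kraft sum = 0.19140625. Satisfied.


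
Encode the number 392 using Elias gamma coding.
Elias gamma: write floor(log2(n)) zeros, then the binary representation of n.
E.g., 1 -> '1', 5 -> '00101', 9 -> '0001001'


num_bits = floor(log2(392)) + 1 = 9
leading_zeros = num_bits - 1 = 8
binary(392) = 110001000

Elias gamma(392) = '00000000' + '110001000' = 00000000110001000 (17 bits)


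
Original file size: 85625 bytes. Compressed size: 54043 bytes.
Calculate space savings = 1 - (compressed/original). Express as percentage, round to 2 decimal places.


ratio = compressed/original = 54043/85625 = 0.631159
savings = 1 - ratio = 1 - 0.631159 = 0.368841
as a percentage: 0.368841 * 100 = 36.88%

Space savings = 1 - 54043/85625 = 36.88%


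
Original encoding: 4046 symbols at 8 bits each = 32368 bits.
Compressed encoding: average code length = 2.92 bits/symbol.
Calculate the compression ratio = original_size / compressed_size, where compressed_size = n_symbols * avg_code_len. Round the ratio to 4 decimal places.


original_size = n_symbols * orig_bits = 4046 * 8 = 32368 bits
compressed_size = n_symbols * avg_code_len = 4046 * 2.92 = 11814.32 bits
ratio = original_size / compressed_size = 32368 / 11814.32 = 2.7397

Compression ratio = 2.7397


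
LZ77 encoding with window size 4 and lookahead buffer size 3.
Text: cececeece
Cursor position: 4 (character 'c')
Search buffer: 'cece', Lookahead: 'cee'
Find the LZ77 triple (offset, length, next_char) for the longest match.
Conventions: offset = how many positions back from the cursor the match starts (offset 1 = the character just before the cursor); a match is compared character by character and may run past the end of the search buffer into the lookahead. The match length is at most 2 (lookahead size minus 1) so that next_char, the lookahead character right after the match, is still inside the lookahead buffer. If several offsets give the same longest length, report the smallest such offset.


Try each offset into the search buffer:
  offset=1 (pos 3, char 'e'): match length 0
  offset=2 (pos 2, char 'c'): match length 2
  offset=3 (pos 1, char 'e'): match length 0
  offset=4 (pos 0, char 'c'): match length 2
Longest match has length 2, found at offsets 2, 4; take the smallest, offset 2.
next_char = character at position 4 + 2 = 6 -> 'e'

Best match: offset=2, length=2 (matching 'ce' starting at position 2)
LZ77 triple: (2, 2, 'e')


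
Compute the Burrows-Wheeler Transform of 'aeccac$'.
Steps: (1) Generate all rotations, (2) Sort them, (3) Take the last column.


Rotations (sorted):
  0: $aeccac -> last char: c
  1: ac$aecc -> last char: c
  2: aeccac$ -> last char: $
  3: c$aecca -> last char: a
  4: cac$aec -> last char: c
  5: ccac$ae -> last char: e
  6: eccac$a -> last char: a


BWT = cc$acea


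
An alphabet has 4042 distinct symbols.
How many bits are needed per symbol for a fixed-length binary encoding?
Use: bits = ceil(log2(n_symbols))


log2(4042) = 11.9809
Bracket: 2^11 = 2048 < 4042 <= 2^12 = 4096
So ceil(log2(4042)) = 12

bits = ceil(log2(4042)) = ceil(11.9809) = 12 bits


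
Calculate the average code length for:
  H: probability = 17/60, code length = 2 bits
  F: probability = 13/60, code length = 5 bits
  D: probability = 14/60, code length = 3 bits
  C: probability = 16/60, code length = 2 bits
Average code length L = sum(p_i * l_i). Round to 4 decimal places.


Weighted contributions p_i * l_i:
  H: (17/60) * 2 = 34/60
  F: (13/60) * 5 = 65/60
  D: (14/60) * 3 = 42/60
  C: (16/60) * 2 = 32/60
Sum = (34 + 65 + 42 + 32)/60 = 173/60

L = 173/60 = 2.8833 bits/symbol


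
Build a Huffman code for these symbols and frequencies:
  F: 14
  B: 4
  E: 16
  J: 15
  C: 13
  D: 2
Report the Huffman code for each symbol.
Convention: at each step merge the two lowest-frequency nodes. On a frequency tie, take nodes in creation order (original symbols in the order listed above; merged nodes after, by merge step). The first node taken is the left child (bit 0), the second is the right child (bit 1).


Huffman tree construction:
Step 1: Merge D(2) + B(4) = 6
Step 2: Merge (D+B)(6) + C(13) = 19
Step 3: Merge F(14) + J(15) = 29
Step 4: Merge E(16) + ((D+B)+C)(19) = 35
Step 5: Merge (F+J)(29) + (E+((D+B)+C))(35) = 64
Read each symbol's code off the tree from the root (left child = 0, right child = 1).

Codes:
  F: 00 (length 2)
  B: 1101 (length 4)
  E: 10 (length 2)
  J: 01 (length 2)
  C: 111 (length 3)
  D: 1100 (length 4)
Average code length: 153/64 = 2.3906 bits/symbol


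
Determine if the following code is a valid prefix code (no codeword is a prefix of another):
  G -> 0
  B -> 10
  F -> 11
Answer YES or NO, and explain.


Checking each pair (does one codeword prefix another?):
  G='0' vs B='10': no prefix
  G='0' vs F='11': no prefix
  B='10' vs G='0': no prefix
  B='10' vs F='11': no prefix
  F='11' vs G='0': no prefix
  F='11' vs B='10': no prefix
No violation found over all pairs.

YES -- this is a valid prefix code. No codeword is a prefix of any other codeword.


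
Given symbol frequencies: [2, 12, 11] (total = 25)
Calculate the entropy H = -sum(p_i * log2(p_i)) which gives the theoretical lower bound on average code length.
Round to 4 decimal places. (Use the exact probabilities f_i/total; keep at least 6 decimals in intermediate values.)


Per-symbol terms -p_i * log2(p_i) with p_i = f_i/25:
  p = 2/25 = 0.080000: log2(p) = -3.643856, -p*log2(p) = 0.291508
  p = 12/25 = 0.480000: log2(p) = -1.058894, -p*log2(p) = 0.508269
  p = 11/25 = 0.440000: log2(p) = -1.184425, -p*log2(p) = 0.521147
H = 0.291508 + 0.508269 + 0.521147 = 1.320924

H = 1.3209 bits/symbol


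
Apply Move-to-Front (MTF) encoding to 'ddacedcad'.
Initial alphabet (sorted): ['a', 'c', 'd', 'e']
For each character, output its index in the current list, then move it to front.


MTF encoding:
'd': index 2 in ['a', 'c', 'd', 'e'] -> ['d', 'a', 'c', 'e']
'd': index 0 in ['d', 'a', 'c', 'e'] -> ['d', 'a', 'c', 'e']
'a': index 1 in ['d', 'a', 'c', 'e'] -> ['a', 'd', 'c', 'e']
'c': index 2 in ['a', 'd', 'c', 'e'] -> ['c', 'a', 'd', 'e']
'e': index 3 in ['c', 'a', 'd', 'e'] -> ['e', 'c', 'a', 'd']
'd': index 3 in ['e', 'c', 'a', 'd'] -> ['d', 'e', 'c', 'a']
'c': index 2 in ['d', 'e', 'c', 'a'] -> ['c', 'd', 'e', 'a']
'a': index 3 in ['c', 'd', 'e', 'a'] -> ['a', 'c', 'd', 'e']
'd': index 2 in ['a', 'c', 'd', 'e'] -> ['d', 'a', 'c', 'e']


Output: [2, 0, 1, 2, 3, 3, 2, 3, 2]


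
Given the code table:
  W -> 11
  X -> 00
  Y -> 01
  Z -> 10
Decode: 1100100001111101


Decoding:
11 -> W
00 -> X
10 -> Z
00 -> X
01 -> Y
11 -> W
11 -> W
01 -> Y


Result: WXZXYWWY


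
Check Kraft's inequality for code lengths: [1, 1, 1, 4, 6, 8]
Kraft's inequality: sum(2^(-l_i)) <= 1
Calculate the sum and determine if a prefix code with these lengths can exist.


Sum = 2^(-1) + 2^(-1) + 2^(-1) + 2^(-4) + 2^(-6) + 2^(-8)
    = 0.5 + 0.5 + 0.5 + 0.0625 + 0.015625 + 0.00390625
    = 405/256 = 1.58203125
Since 1.58203125 > 1, Kraft's inequality is NOT satisfied.
A prefix code with these lengths CANNOT exist.

Kraft sum = 1.58203125. Not satisfied.


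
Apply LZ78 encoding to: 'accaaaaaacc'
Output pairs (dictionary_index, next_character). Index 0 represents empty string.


LZ78 encoding steps:
Dictionary: {0: ''}
Step 1: w='' (idx 0), next='a' -> output (0, 'a'), add 'a' as idx 1
Step 2: w='' (idx 0), next='c' -> output (0, 'c'), add 'c' as idx 2
Step 3: w='c' (idx 2), next='a' -> output (2, 'a'), add 'ca' as idx 3
Step 4: w='a' (idx 1), next='a' -> output (1, 'a'), add 'aa' as idx 4
Step 5: w='aa' (idx 4), next='a' -> output (4, 'a'), add 'aaa' as idx 5
Step 6: w='c' (idx 2), next='c' -> output (2, 'c'), add 'cc' as idx 6


Encoded: [(0, 'a'), (0, 'c'), (2, 'a'), (1, 'a'), (4, 'a'), (2, 'c')]


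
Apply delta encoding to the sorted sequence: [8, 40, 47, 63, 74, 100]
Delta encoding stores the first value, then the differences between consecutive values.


First value: 8
Deltas:
  40 - 8 = 32
  47 - 40 = 7
  63 - 47 = 16
  74 - 63 = 11
  100 - 74 = 26


Delta encoded: [8, 32, 7, 16, 11, 26]


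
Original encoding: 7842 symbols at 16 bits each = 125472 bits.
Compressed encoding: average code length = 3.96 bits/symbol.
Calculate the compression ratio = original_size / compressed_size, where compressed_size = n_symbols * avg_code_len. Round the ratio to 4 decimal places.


original_size = n_symbols * orig_bits = 7842 * 16 = 125472 bits
compressed_size = n_symbols * avg_code_len = 7842 * 3.96 = 31054.32 bits
ratio = original_size / compressed_size = 125472 / 31054.32 = 4.0404

Compression ratio = 4.0404


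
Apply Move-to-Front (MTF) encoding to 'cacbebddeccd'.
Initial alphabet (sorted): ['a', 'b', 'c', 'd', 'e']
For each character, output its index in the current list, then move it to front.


MTF encoding:
'c': index 2 in ['a', 'b', 'c', 'd', 'e'] -> ['c', 'a', 'b', 'd', 'e']
'a': index 1 in ['c', 'a', 'b', 'd', 'e'] -> ['a', 'c', 'b', 'd', 'e']
'c': index 1 in ['a', 'c', 'b', 'd', 'e'] -> ['c', 'a', 'b', 'd', 'e']
'b': index 2 in ['c', 'a', 'b', 'd', 'e'] -> ['b', 'c', 'a', 'd', 'e']
'e': index 4 in ['b', 'c', 'a', 'd', 'e'] -> ['e', 'b', 'c', 'a', 'd']
'b': index 1 in ['e', 'b', 'c', 'a', 'd'] -> ['b', 'e', 'c', 'a', 'd']
'd': index 4 in ['b', 'e', 'c', 'a', 'd'] -> ['d', 'b', 'e', 'c', 'a']
'd': index 0 in ['d', 'b', 'e', 'c', 'a'] -> ['d', 'b', 'e', 'c', 'a']
'e': index 2 in ['d', 'b', 'e', 'c', 'a'] -> ['e', 'd', 'b', 'c', 'a']
'c': index 3 in ['e', 'd', 'b', 'c', 'a'] -> ['c', 'e', 'd', 'b', 'a']
'c': index 0 in ['c', 'e', 'd', 'b', 'a'] -> ['c', 'e', 'd', 'b', 'a']
'd': index 2 in ['c', 'e', 'd', 'b', 'a'] -> ['d', 'c', 'e', 'b', 'a']


Output: [2, 1, 1, 2, 4, 1, 4, 0, 2, 3, 0, 2]


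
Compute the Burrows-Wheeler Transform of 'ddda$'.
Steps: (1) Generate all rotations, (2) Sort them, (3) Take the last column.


Rotations (sorted):
  0: $ddda -> last char: a
  1: a$ddd -> last char: d
  2: da$dd -> last char: d
  3: dda$d -> last char: d
  4: ddda$ -> last char: $


BWT = addd$


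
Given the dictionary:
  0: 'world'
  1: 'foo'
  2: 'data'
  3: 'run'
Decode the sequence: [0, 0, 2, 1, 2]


Look up each index in the dictionary:
  0 -> 'world'
  0 -> 'world'
  2 -> 'data'
  1 -> 'foo'
  2 -> 'data'

Decoded: "world world data foo data"


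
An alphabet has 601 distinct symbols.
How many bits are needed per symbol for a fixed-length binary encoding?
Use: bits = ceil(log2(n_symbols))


log2(601) = 9.2312
Bracket: 2^9 = 512 < 601 <= 2^10 = 1024
So ceil(log2(601)) = 10

bits = ceil(log2(601)) = ceil(9.2312) = 10 bits


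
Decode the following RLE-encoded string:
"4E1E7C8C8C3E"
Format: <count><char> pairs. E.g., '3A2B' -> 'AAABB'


Expanding each <count><char> pair:
  4E -> 'EEEE'
  1E -> 'E'
  7C -> 'CCCCCCC'
  8C -> 'CCCCCCCC'
  8C -> 'CCCCCCCC'
  3E -> 'EEE'

Decoded = EEEEECCCCCCCCCCCCCCCCCCCCCCCEEE


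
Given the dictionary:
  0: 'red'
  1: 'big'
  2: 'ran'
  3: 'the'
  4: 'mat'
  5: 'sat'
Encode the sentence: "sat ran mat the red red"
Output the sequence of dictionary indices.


Look up each word in the dictionary:
  'sat' -> 5
  'ran' -> 2
  'mat' -> 4
  'the' -> 3
  'red' -> 0
  'red' -> 0

Encoded: [5, 2, 4, 3, 0, 0]


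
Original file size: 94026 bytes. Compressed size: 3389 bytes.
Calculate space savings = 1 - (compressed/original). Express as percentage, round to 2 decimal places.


ratio = compressed/original = 3389/94026 = 0.036043
savings = 1 - ratio = 1 - 0.036043 = 0.963957
as a percentage: 0.963957 * 100 = 96.4%

Space savings = 1 - 3389/94026 = 96.4%


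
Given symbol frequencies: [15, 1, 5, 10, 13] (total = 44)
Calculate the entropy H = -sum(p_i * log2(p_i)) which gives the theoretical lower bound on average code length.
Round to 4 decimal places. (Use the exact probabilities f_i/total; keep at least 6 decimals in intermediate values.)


Per-symbol terms -p_i * log2(p_i) with p_i = f_i/44:
  p = 15/44 = 0.340909: log2(p) = -1.552541, -p*log2(p) = 0.529275
  p = 1/44 = 0.022727: log2(p) = -5.459432, -p*log2(p) = 0.124078
  p = 5/44 = 0.113636: log2(p) = -3.137504, -p*log2(p) = 0.356534
  p = 10/44 = 0.227273: log2(p) = -2.137504, -p*log2(p) = 0.485796
  p = 13/44 = 0.295455: log2(p) = -1.758992, -p*log2(p) = 0.519702
H = 0.529275 + 0.124078 + 0.356534 + 0.485796 + 0.519702 = 2.015385

H = 2.0154 bits/symbol


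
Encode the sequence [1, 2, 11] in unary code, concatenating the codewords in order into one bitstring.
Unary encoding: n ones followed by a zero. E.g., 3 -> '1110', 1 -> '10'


Encode each number as n ones followed by a terminating 0:
  1 -> 10 (2 bits)
  2 -> 110 (3 bits)
  11 -> 111111111110 (12 bits)
Total length = 2 + 3 + 12 = 17 bits.

Unary([1, 2, 11]) = 10110111111111110 (17 bits)


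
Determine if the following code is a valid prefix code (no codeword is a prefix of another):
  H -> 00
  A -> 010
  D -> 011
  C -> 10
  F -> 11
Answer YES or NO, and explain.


Checking each pair (does one codeword prefix another?):
  H='00' vs A='010': no prefix
  H='00' vs D='011': no prefix
  H='00' vs C='10': no prefix
  H='00' vs F='11': no prefix
  A='010' vs H='00': no prefix
  A='010' vs D='011': no prefix
  A='010' vs C='10': no prefix
  A='010' vs F='11': no prefix
  D='011' vs H='00': no prefix
  D='011' vs A='010': no prefix
  D='011' vs C='10': no prefix
  D='011' vs F='11': no prefix
  C='10' vs H='00': no prefix
  C='10' vs A='010': no prefix
  C='10' vs D='011': no prefix
  C='10' vs F='11': no prefix
  F='11' vs H='00': no prefix
  F='11' vs A='010': no prefix
  F='11' vs D='011': no prefix
  F='11' vs C='10': no prefix
No violation found over all pairs.

YES -- this is a valid prefix code. No codeword is a prefix of any other codeword.


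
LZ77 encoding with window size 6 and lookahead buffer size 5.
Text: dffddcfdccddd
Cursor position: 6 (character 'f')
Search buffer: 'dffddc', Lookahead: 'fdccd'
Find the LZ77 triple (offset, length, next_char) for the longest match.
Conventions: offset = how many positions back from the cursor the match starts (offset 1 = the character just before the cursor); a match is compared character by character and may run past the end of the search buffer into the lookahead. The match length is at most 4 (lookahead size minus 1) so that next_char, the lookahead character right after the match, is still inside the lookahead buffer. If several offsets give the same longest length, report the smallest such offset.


Try each offset into the search buffer:
  offset=1 (pos 5, char 'c'): match length 0
  offset=2 (pos 4, char 'd'): match length 0
  offset=3 (pos 3, char 'd'): match length 0
  offset=4 (pos 2, char 'f'): match length 2
  offset=5 (pos 1, char 'f'): match length 1
  offset=6 (pos 0, char 'd'): match length 0
Longest match has length 2 at offset 4.
next_char = character at position 6 + 2 = 8 -> 'c'

Best match: offset=4, length=2 (matching 'fd' starting at position 2)
LZ77 triple: (4, 2, 'c')


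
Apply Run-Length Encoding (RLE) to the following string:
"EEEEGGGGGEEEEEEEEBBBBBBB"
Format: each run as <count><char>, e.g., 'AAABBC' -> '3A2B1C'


Scanning runs left to right:
  i=0: run of 'E' x 4 -> '4E'
  i=4: run of 'G' x 5 -> '5G'
  i=9: run of 'E' x 8 -> '8E'
  i=17: run of 'B' x 7 -> '7B'

RLE = 4E5G8E7B


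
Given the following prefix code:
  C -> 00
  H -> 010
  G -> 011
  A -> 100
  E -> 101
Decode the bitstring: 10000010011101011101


Decoding step by step:
Bits 100 -> A
Bits 00 -> C
Bits 010 -> H
Bits 011 -> G
Bits 101 -> E
Bits 011 -> G
Bits 101 -> E


Decoded message: ACHGEGE


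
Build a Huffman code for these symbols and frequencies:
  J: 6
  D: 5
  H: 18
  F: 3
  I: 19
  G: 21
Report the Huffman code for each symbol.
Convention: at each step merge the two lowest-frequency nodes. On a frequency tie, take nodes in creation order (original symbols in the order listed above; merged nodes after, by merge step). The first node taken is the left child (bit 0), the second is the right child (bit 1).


Huffman tree construction:
Step 1: Merge F(3) + D(5) = 8
Step 2: Merge J(6) + (F+D)(8) = 14
Step 3: Merge (J+(F+D))(14) + H(18) = 32
Step 4: Merge I(19) + G(21) = 40
Step 5: Merge ((J+(F+D))+H)(32) + (I+G)(40) = 72
Read each symbol's code off the tree from the root (left child = 0, right child = 1).

Codes:
  J: 000 (length 3)
  D: 0011 (length 4)
  H: 01 (length 2)
  F: 0010 (length 4)
  I: 10 (length 2)
  G: 11 (length 2)
Average code length: 166/72 = 2.3056 bits/symbol


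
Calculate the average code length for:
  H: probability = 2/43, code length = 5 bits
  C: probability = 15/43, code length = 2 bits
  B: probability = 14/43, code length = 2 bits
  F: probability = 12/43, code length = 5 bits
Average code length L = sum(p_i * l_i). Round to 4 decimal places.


Weighted contributions p_i * l_i:
  H: (2/43) * 5 = 10/43
  C: (15/43) * 2 = 30/43
  B: (14/43) * 2 = 28/43
  F: (12/43) * 5 = 60/43
Sum = (10 + 30 + 28 + 60)/43 = 128/43

L = 128/43 = 2.9767 bits/symbol


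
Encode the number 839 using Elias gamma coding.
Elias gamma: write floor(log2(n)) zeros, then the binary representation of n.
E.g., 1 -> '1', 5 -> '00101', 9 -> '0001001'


num_bits = floor(log2(839)) + 1 = 10
leading_zeros = num_bits - 1 = 9
binary(839) = 1101000111

Elias gamma(839) = '000000000' + '1101000111' = 0000000001101000111 (19 bits)


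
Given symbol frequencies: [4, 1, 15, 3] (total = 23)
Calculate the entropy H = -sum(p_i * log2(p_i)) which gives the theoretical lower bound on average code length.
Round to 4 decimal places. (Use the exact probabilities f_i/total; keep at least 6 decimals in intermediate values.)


Per-symbol terms -p_i * log2(p_i) with p_i = f_i/23:
  p = 4/23 = 0.173913: log2(p) = -2.523562, -p*log2(p) = 0.438880
  p = 1/23 = 0.043478: log2(p) = -4.523562, -p*log2(p) = 0.196677
  p = 15/23 = 0.652174: log2(p) = -0.616671, -p*log2(p) = 0.402177
  p = 3/23 = 0.130435: log2(p) = -2.938599, -p*log2(p) = 0.383296
H = 0.438880 + 0.196677 + 0.402177 + 0.383296 = 1.421030

H = 1.421 bits/symbol


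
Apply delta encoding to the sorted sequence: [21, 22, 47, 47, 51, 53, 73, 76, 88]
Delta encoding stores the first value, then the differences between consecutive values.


First value: 21
Deltas:
  22 - 21 = 1
  47 - 22 = 25
  47 - 47 = 0
  51 - 47 = 4
  53 - 51 = 2
  73 - 53 = 20
  76 - 73 = 3
  88 - 76 = 12


Delta encoded: [21, 1, 25, 0, 4, 2, 20, 3, 12]


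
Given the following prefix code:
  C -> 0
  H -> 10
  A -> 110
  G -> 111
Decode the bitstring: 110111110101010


Decoding step by step:
Bits 110 -> A
Bits 111 -> G
Bits 110 -> A
Bits 10 -> H
Bits 10 -> H
Bits 10 -> H


Decoded message: AGAHHH


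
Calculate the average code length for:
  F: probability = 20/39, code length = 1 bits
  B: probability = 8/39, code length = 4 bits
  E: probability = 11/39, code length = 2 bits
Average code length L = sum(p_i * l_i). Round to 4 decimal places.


Weighted contributions p_i * l_i:
  F: (20/39) * 1 = 20/39
  B: (8/39) * 4 = 32/39
  E: (11/39) * 2 = 22/39
Sum = (20 + 32 + 22)/39 = 74/39

L = 74/39 = 1.8974 bits/symbol


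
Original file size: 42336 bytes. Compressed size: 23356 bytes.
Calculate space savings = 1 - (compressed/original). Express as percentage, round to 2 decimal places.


ratio = compressed/original = 23356/42336 = 0.551682
savings = 1 - ratio = 1 - 0.551682 = 0.448318
as a percentage: 0.448318 * 100 = 44.83%

Space savings = 1 - 23356/42336 = 44.83%


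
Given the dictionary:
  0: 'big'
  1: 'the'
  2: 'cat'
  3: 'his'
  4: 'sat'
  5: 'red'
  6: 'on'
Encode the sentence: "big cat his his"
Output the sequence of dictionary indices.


Look up each word in the dictionary:
  'big' -> 0
  'cat' -> 2
  'his' -> 3
  'his' -> 3

Encoded: [0, 2, 3, 3]


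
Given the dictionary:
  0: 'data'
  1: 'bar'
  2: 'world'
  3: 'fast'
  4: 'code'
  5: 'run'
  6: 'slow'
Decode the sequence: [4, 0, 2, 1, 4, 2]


Look up each index in the dictionary:
  4 -> 'code'
  0 -> 'data'
  2 -> 'world'
  1 -> 'bar'
  4 -> 'code'
  2 -> 'world'

Decoded: "code data world bar code world"


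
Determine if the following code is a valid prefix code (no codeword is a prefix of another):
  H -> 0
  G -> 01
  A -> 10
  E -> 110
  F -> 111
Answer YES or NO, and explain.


Checking each pair (does one codeword prefix another?):
  H='0' vs G='01': prefix -- VIOLATION

NO -- this is NOT a valid prefix code. H (0) is a prefix of G (01).


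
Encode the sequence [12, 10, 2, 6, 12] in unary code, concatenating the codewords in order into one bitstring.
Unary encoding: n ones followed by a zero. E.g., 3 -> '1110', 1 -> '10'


Encode each number as n ones followed by a terminating 0:
  12 -> 1111111111110 (13 bits)
  10 -> 11111111110 (11 bits)
  2 -> 110 (3 bits)
  6 -> 1111110 (7 bits)
  12 -> 1111111111110 (13 bits)
Total length = 13 + 11 + 3 + 7 + 13 = 47 bits.

Unary([12, 10, 2, 6, 12]) = 11111111111101111111111011011111101111111111110 (47 bits)


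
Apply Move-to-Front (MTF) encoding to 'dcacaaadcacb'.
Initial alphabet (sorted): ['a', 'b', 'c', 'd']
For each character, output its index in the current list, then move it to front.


MTF encoding:
'd': index 3 in ['a', 'b', 'c', 'd'] -> ['d', 'a', 'b', 'c']
'c': index 3 in ['d', 'a', 'b', 'c'] -> ['c', 'd', 'a', 'b']
'a': index 2 in ['c', 'd', 'a', 'b'] -> ['a', 'c', 'd', 'b']
'c': index 1 in ['a', 'c', 'd', 'b'] -> ['c', 'a', 'd', 'b']
'a': index 1 in ['c', 'a', 'd', 'b'] -> ['a', 'c', 'd', 'b']
'a': index 0 in ['a', 'c', 'd', 'b'] -> ['a', 'c', 'd', 'b']
'a': index 0 in ['a', 'c', 'd', 'b'] -> ['a', 'c', 'd', 'b']
'd': index 2 in ['a', 'c', 'd', 'b'] -> ['d', 'a', 'c', 'b']
'c': index 2 in ['d', 'a', 'c', 'b'] -> ['c', 'd', 'a', 'b']
'a': index 2 in ['c', 'd', 'a', 'b'] -> ['a', 'c', 'd', 'b']
'c': index 1 in ['a', 'c', 'd', 'b'] -> ['c', 'a', 'd', 'b']
'b': index 3 in ['c', 'a', 'd', 'b'] -> ['b', 'c', 'a', 'd']


Output: [3, 3, 2, 1, 1, 0, 0, 2, 2, 2, 1, 3]


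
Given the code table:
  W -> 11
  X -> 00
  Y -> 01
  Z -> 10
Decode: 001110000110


Decoding:
00 -> X
11 -> W
10 -> Z
00 -> X
01 -> Y
10 -> Z


Result: XWZXYZ


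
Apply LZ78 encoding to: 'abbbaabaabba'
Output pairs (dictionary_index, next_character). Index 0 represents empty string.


LZ78 encoding steps:
Dictionary: {0: ''}
Step 1: w='' (idx 0), next='a' -> output (0, 'a'), add 'a' as idx 1
Step 2: w='' (idx 0), next='b' -> output (0, 'b'), add 'b' as idx 2
Step 3: w='b' (idx 2), next='b' -> output (2, 'b'), add 'bb' as idx 3
Step 4: w='a' (idx 1), next='a' -> output (1, 'a'), add 'aa' as idx 4
Step 5: w='b' (idx 2), next='a' -> output (2, 'a'), add 'ba' as idx 5
Step 6: w='a' (idx 1), next='b' -> output (1, 'b'), add 'ab' as idx 6
Step 7: w='ba' (idx 5), end of input -> output (5, '')


Encoded: [(0, 'a'), (0, 'b'), (2, 'b'), (1, 'a'), (2, 'a'), (1, 'b'), (5, '')]


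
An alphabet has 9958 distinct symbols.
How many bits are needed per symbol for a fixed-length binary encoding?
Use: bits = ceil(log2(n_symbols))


log2(9958) = 13.2816
Bracket: 2^13 = 8192 < 9958 <= 2^14 = 16384
So ceil(log2(9958)) = 14

bits = ceil(log2(9958)) = ceil(13.2816) = 14 bits


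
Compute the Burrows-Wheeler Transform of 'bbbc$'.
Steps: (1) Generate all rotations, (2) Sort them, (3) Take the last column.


Rotations (sorted):
  0: $bbbc -> last char: c
  1: bbbc$ -> last char: $
  2: bbc$b -> last char: b
  3: bc$bb -> last char: b
  4: c$bbb -> last char: b


BWT = c$bbb


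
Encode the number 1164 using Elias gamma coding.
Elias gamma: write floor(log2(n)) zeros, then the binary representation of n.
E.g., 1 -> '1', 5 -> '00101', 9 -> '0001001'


num_bits = floor(log2(1164)) + 1 = 11
leading_zeros = num_bits - 1 = 10
binary(1164) = 10010001100

Elias gamma(1164) = '0000000000' + '10010001100' = 000000000010010001100 (21 bits)


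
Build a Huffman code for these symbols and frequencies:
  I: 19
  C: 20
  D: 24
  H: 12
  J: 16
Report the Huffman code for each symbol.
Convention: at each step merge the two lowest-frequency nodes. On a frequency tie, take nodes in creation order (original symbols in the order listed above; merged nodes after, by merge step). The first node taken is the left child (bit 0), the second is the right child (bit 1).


Huffman tree construction:
Step 1: Merge H(12) + J(16) = 28
Step 2: Merge I(19) + C(20) = 39
Step 3: Merge D(24) + (H+J)(28) = 52
Step 4: Merge (I+C)(39) + (D+(H+J))(52) = 91
Read each symbol's code off the tree from the root (left child = 0, right child = 1).

Codes:
  I: 00 (length 2)
  C: 01 (length 2)
  D: 10 (length 2)
  H: 110 (length 3)
  J: 111 (length 3)
Average code length: 210/91 = 2.3077 bits/symbol


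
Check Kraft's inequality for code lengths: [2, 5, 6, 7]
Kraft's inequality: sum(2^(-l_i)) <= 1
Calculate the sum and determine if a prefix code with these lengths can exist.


Sum = 2^(-2) + 2^(-5) + 2^(-6) + 2^(-7)
    = 0.25 + 0.03125 + 0.015625 + 0.0078125
    = 39/128 = 0.3046875
Since 0.3046875 <= 1, Kraft's inequality IS satisfied.
A prefix code with these lengths CAN exist.

Kraft sum = 0.3046875. Satisfied.


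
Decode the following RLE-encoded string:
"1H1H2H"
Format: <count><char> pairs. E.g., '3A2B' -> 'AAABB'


Expanding each <count><char> pair:
  1H -> 'H'
  1H -> 'H'
  2H -> 'HH'

Decoded = HHHH


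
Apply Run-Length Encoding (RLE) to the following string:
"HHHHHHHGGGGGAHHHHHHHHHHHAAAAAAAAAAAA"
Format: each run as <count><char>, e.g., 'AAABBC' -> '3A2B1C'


Scanning runs left to right:
  i=0: run of 'H' x 7 -> '7H'
  i=7: run of 'G' x 5 -> '5G'
  i=12: run of 'A' x 1 -> '1A'
  i=13: run of 'H' x 11 -> '11H'
  i=24: run of 'A' x 12 -> '12A'

RLE = 7H5G1A11H12A


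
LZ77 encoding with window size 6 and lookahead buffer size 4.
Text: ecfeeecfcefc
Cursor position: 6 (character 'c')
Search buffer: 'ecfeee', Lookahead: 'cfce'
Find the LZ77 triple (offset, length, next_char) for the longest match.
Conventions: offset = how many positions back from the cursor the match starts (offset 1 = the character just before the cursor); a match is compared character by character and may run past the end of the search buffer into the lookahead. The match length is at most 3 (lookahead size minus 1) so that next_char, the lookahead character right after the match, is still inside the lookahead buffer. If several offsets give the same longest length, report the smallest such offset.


Try each offset into the search buffer:
  offset=1 (pos 5, char 'e'): match length 0
  offset=2 (pos 4, char 'e'): match length 0
  offset=3 (pos 3, char 'e'): match length 0
  offset=4 (pos 2, char 'f'): match length 0
  offset=5 (pos 1, char 'c'): match length 2
  offset=6 (pos 0, char 'e'): match length 0
Longest match has length 2 at offset 5.
next_char = character at position 6 + 2 = 8 -> 'c'

Best match: offset=5, length=2 (matching 'cf' starting at position 1)
LZ77 triple: (5, 2, 'c')


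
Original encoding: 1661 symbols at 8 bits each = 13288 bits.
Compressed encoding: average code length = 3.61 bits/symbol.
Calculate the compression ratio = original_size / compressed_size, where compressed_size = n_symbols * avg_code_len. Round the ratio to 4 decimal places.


original_size = n_symbols * orig_bits = 1661 * 8 = 13288 bits
compressed_size = n_symbols * avg_code_len = 1661 * 3.61 = 5996.21 bits
ratio = original_size / compressed_size = 13288 / 5996.21 = 2.2161

Compression ratio = 2.2161


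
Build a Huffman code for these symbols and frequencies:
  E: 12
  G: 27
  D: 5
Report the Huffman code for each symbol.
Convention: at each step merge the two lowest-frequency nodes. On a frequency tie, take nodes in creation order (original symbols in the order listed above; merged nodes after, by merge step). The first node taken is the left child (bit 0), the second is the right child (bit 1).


Huffman tree construction:
Step 1: Merge D(5) + E(12) = 17
Step 2: Merge (D+E)(17) + G(27) = 44
Read each symbol's code off the tree from the root (left child = 0, right child = 1).

Codes:
  E: 01 (length 2)
  G: 1 (length 1)
  D: 00 (length 2)
Average code length: 61/44 = 1.3864 bits/symbol


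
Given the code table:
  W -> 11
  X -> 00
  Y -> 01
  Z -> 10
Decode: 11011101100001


Decoding:
11 -> W
01 -> Y
11 -> W
01 -> Y
10 -> Z
00 -> X
01 -> Y


Result: WYWYZXY


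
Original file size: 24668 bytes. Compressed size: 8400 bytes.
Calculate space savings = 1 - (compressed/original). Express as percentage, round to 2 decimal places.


ratio = compressed/original = 8400/24668 = 0.340522
savings = 1 - ratio = 1 - 0.340522 = 0.659478
as a percentage: 0.659478 * 100 = 65.95%

Space savings = 1 - 8400/24668 = 65.95%


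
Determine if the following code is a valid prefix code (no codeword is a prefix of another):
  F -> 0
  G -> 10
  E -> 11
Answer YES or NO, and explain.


Checking each pair (does one codeword prefix another?):
  F='0' vs G='10': no prefix
  F='0' vs E='11': no prefix
  G='10' vs F='0': no prefix
  G='10' vs E='11': no prefix
  E='11' vs F='0': no prefix
  E='11' vs G='10': no prefix
No violation found over all pairs.

YES -- this is a valid prefix code. No codeword is a prefix of any other codeword.


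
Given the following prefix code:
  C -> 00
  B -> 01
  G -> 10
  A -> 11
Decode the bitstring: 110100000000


Decoding step by step:
Bits 11 -> A
Bits 01 -> B
Bits 00 -> C
Bits 00 -> C
Bits 00 -> C
Bits 00 -> C


Decoded message: ABCCCC


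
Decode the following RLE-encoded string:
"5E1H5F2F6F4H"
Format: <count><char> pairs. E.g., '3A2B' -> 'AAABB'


Expanding each <count><char> pair:
  5E -> 'EEEEE'
  1H -> 'H'
  5F -> 'FFFFF'
  2F -> 'FF'
  6F -> 'FFFFFF'
  4H -> 'HHHH'

Decoded = EEEEEHFFFFFFFFFFFFFHHHH


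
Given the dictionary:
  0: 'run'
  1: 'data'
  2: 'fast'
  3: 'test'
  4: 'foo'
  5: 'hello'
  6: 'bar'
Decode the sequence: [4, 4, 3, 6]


Look up each index in the dictionary:
  4 -> 'foo'
  4 -> 'foo'
  3 -> 'test'
  6 -> 'bar'

Decoded: "foo foo test bar"


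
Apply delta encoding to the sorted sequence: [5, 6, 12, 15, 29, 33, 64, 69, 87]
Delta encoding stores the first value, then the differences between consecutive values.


First value: 5
Deltas:
  6 - 5 = 1
  12 - 6 = 6
  15 - 12 = 3
  29 - 15 = 14
  33 - 29 = 4
  64 - 33 = 31
  69 - 64 = 5
  87 - 69 = 18


Delta encoded: [5, 1, 6, 3, 14, 4, 31, 5, 18]


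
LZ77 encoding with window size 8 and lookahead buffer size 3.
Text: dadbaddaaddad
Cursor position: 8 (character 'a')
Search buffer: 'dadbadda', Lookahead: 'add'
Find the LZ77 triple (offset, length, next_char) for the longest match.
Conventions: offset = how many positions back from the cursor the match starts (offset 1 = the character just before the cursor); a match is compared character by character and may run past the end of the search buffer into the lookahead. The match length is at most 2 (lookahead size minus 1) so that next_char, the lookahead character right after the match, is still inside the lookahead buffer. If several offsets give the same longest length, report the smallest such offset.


Try each offset into the search buffer:
  offset=1 (pos 7, char 'a'): match length 1
  offset=2 (pos 6, char 'd'): match length 0
  offset=3 (pos 5, char 'd'): match length 0
  offset=4 (pos 4, char 'a'): match length 2
  offset=5 (pos 3, char 'b'): match length 0
  offset=6 (pos 2, char 'd'): match length 0
  offset=7 (pos 1, char 'a'): match length 2
  offset=8 (pos 0, char 'd'): match length 0
Longest match has length 2, found at offsets 4, 7; take the smallest, offset 4.
next_char = character at position 8 + 2 = 10 -> 'd'

Best match: offset=4, length=2 (matching 'ad' starting at position 4)
LZ77 triple: (4, 2, 'd')


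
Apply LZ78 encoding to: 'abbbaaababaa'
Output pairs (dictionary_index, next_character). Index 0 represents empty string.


LZ78 encoding steps:
Dictionary: {0: ''}
Step 1: w='' (idx 0), next='a' -> output (0, 'a'), add 'a' as idx 1
Step 2: w='' (idx 0), next='b' -> output (0, 'b'), add 'b' as idx 2
Step 3: w='b' (idx 2), next='b' -> output (2, 'b'), add 'bb' as idx 3
Step 4: w='a' (idx 1), next='a' -> output (1, 'a'), add 'aa' as idx 4
Step 5: w='a' (idx 1), next='b' -> output (1, 'b'), add 'ab' as idx 5
Step 6: w='ab' (idx 5), next='a' -> output (5, 'a'), add 'aba' as idx 6
Step 7: w='a' (idx 1), end of input -> output (1, '')


Encoded: [(0, 'a'), (0, 'b'), (2, 'b'), (1, 'a'), (1, 'b'), (5, 'a'), (1, '')]


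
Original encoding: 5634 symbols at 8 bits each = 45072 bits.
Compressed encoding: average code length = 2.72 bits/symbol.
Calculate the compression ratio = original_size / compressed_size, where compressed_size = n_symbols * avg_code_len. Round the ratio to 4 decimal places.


original_size = n_symbols * orig_bits = 5634 * 8 = 45072 bits
compressed_size = n_symbols * avg_code_len = 5634 * 2.72 = 15324.48 bits
ratio = original_size / compressed_size = 45072 / 15324.48 = 2.9412

Compression ratio = 2.9412


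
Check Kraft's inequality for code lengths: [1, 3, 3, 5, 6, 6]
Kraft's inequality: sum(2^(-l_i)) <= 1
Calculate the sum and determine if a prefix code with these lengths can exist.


Sum = 2^(-1) + 2^(-3) + 2^(-3) + 2^(-5) + 2^(-6) + 2^(-6)
    = 0.5 + 0.125 + 0.125 + 0.03125 + 0.015625 + 0.015625
    = 52/64 = 0.8125
Since 0.8125 <= 1, Kraft's inequality IS satisfied.
A prefix code with these lengths CAN exist.

Kraft sum = 0.8125. Satisfied.


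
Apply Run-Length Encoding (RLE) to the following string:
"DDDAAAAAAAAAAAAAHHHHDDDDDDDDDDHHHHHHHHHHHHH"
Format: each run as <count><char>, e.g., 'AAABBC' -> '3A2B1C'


Scanning runs left to right:
  i=0: run of 'D' x 3 -> '3D'
  i=3: run of 'A' x 13 -> '13A'
  i=16: run of 'H' x 4 -> '4H'
  i=20: run of 'D' x 10 -> '10D'
  i=30: run of 'H' x 13 -> '13H'

RLE = 3D13A4H10D13H


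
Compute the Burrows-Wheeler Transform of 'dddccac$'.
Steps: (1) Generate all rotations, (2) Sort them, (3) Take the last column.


Rotations (sorted):
  0: $dddccac -> last char: c
  1: ac$dddcc -> last char: c
  2: c$dddcca -> last char: a
  3: cac$dddc -> last char: c
  4: ccac$ddd -> last char: d
  5: dccac$dd -> last char: d
  6: ddccac$d -> last char: d
  7: dddccac$ -> last char: $


BWT = ccacddd$


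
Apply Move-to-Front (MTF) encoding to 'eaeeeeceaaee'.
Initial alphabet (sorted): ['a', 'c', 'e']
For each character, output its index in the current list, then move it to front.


MTF encoding:
'e': index 2 in ['a', 'c', 'e'] -> ['e', 'a', 'c']
'a': index 1 in ['e', 'a', 'c'] -> ['a', 'e', 'c']
'e': index 1 in ['a', 'e', 'c'] -> ['e', 'a', 'c']
'e': index 0 in ['e', 'a', 'c'] -> ['e', 'a', 'c']
'e': index 0 in ['e', 'a', 'c'] -> ['e', 'a', 'c']
'e': index 0 in ['e', 'a', 'c'] -> ['e', 'a', 'c']
'c': index 2 in ['e', 'a', 'c'] -> ['c', 'e', 'a']
'e': index 1 in ['c', 'e', 'a'] -> ['e', 'c', 'a']
'a': index 2 in ['e', 'c', 'a'] -> ['a', 'e', 'c']
'a': index 0 in ['a', 'e', 'c'] -> ['a', 'e', 'c']
'e': index 1 in ['a', 'e', 'c'] -> ['e', 'a', 'c']
'e': index 0 in ['e', 'a', 'c'] -> ['e', 'a', 'c']


Output: [2, 1, 1, 0, 0, 0, 2, 1, 2, 0, 1, 0]


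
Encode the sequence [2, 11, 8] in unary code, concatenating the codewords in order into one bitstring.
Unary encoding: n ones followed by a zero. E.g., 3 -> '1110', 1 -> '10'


Encode each number as n ones followed by a terminating 0:
  2 -> 110 (3 bits)
  11 -> 111111111110 (12 bits)
  8 -> 111111110 (9 bits)
Total length = 3 + 12 + 9 = 24 bits.

Unary([2, 11, 8]) = 110111111111110111111110 (24 bits)


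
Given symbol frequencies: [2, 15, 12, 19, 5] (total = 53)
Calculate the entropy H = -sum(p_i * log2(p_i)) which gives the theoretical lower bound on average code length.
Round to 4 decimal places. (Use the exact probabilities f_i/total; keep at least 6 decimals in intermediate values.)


Per-symbol terms -p_i * log2(p_i) with p_i = f_i/53:
  p = 2/53 = 0.037736: log2(p) = -4.727920, -p*log2(p) = 0.178412
  p = 15/53 = 0.283019: log2(p) = -1.821030, -p*log2(p) = 0.515386
  p = 12/53 = 0.226415: log2(p) = -2.142958, -p*log2(p) = 0.485198
  p = 19/53 = 0.358491: log2(p) = -1.479993, -p*log2(p) = 0.530564
  p = 5/53 = 0.094340: log2(p) = -3.405992, -p*log2(p) = 0.321320
H = 0.178412 + 0.515386 + 0.485198 + 0.530564 + 0.321320 = 2.030880

H = 2.0309 bits/symbol


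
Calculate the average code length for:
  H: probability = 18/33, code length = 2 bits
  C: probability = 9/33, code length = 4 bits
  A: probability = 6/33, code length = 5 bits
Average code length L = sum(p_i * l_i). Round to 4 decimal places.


Weighted contributions p_i * l_i:
  H: (18/33) * 2 = 36/33
  C: (9/33) * 4 = 36/33
  A: (6/33) * 5 = 30/33
Sum = (36 + 36 + 30)/33 = 102/33

L = 102/33 = 3.0909 bits/symbol


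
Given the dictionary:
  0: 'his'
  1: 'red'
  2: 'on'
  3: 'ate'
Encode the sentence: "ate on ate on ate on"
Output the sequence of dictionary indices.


Look up each word in the dictionary:
  'ate' -> 3
  'on' -> 2
  'ate' -> 3
  'on' -> 2
  'ate' -> 3
  'on' -> 2

Encoded: [3, 2, 3, 2, 3, 2]


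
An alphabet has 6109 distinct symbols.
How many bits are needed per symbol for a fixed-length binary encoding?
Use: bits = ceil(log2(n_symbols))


log2(6109) = 12.5767
Bracket: 2^12 = 4096 < 6109 <= 2^13 = 8192
So ceil(log2(6109)) = 13

bits = ceil(log2(6109)) = ceil(12.5767) = 13 bits


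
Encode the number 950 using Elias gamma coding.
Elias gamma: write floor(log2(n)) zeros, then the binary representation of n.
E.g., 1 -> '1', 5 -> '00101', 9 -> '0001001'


num_bits = floor(log2(950)) + 1 = 10
leading_zeros = num_bits - 1 = 9
binary(950) = 1110110110

Elias gamma(950) = '000000000' + '1110110110' = 0000000001110110110 (19 bits)


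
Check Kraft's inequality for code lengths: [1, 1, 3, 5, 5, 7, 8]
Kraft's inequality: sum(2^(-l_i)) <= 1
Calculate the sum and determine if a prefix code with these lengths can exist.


Sum = 2^(-1) + 2^(-1) + 2^(-3) + 2^(-5) + 2^(-5) + 2^(-7) + 2^(-8)
    = 0.5 + 0.5 + 0.125 + 0.03125 + 0.03125 + 0.0078125 + 0.00390625
    = 307/256 = 1.19921875
Since 1.19921875 > 1, Kraft's inequality is NOT satisfied.
A prefix code with these lengths CANNOT exist.

Kraft sum = 1.19921875. Not satisfied.
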